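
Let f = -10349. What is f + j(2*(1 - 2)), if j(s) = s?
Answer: -10351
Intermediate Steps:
f + j(2*(1 - 2)) = -10349 + 2*(1 - 2) = -10349 + 2*(-1) = -10349 - 2 = -10351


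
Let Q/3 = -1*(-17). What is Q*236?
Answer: 12036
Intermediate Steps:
Q = 51 (Q = 3*(-1*(-17)) = 3*17 = 51)
Q*236 = 51*236 = 12036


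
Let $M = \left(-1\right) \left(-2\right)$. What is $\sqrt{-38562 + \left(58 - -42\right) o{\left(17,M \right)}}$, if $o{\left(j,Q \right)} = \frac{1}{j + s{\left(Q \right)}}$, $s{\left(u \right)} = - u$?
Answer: $\frac{i \sqrt{346998}}{3} \approx 196.36 i$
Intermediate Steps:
$M = 2$
$o{\left(j,Q \right)} = \frac{1}{j - Q}$
$\sqrt{-38562 + \left(58 - -42\right) o{\left(17,M \right)}} = \sqrt{-38562 + \frac{58 - -42}{17 - 2}} = \sqrt{-38562 + \frac{58 + 42}{17 - 2}} = \sqrt{-38562 + \frac{100}{15}} = \sqrt{-38562 + 100 \cdot \frac{1}{15}} = \sqrt{-38562 + \frac{20}{3}} = \sqrt{- \frac{115666}{3}} = \frac{i \sqrt{346998}}{3}$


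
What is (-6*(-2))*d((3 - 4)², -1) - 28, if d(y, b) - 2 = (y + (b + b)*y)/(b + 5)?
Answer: -7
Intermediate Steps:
d(y, b) = 2 + (y + 2*b*y)/(5 + b) (d(y, b) = 2 + (y + (b + b)*y)/(b + 5) = 2 + (y + (2*b)*y)/(5 + b) = 2 + (y + 2*b*y)/(5 + b))
(-6*(-2))*d((3 - 4)², -1) - 28 = (-6*(-2))*((10 + (3 - 4)² + 2*(-1) + 2*(-1)*(3 - 4)²)/(5 - 1)) - 28 = 12*((10 + (-1)² - 2 + 2*(-1)*(-1)²)/4) - 28 = 12*((10 + 1 - 2 + 2*(-1)*1)/4) - 28 = 12*((10 + 1 - 2 - 2)/4) - 28 = 12*((¼)*7) - 28 = 12*(7/4) - 28 = 21 - 28 = -7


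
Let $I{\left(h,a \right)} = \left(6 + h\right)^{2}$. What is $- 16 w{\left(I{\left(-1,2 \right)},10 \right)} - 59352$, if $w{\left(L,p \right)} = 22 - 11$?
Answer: $-59528$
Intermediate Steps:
$w{\left(L,p \right)} = 11$
$- 16 w{\left(I{\left(-1,2 \right)},10 \right)} - 59352 = \left(-16\right) 11 - 59352 = -176 - 59352 = -59528$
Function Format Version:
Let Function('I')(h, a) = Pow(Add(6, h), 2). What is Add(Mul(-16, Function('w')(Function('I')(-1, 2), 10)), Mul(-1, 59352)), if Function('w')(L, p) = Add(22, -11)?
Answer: -59528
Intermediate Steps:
Function('w')(L, p) = 11
Add(Mul(-16, Function('w')(Function('I')(-1, 2), 10)), Mul(-1, 59352)) = Add(Mul(-16, 11), Mul(-1, 59352)) = Add(-176, -59352) = -59528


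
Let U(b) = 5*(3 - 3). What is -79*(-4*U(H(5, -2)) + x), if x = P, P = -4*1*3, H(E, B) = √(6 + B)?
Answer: 948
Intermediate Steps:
U(b) = 0 (U(b) = 5*0 = 0)
P = -12 (P = -4*3 = -12)
x = -12
-79*(-4*U(H(5, -2)) + x) = -79*(-4*0 - 12) = -79*(0 - 12) = -79*(-12) = 948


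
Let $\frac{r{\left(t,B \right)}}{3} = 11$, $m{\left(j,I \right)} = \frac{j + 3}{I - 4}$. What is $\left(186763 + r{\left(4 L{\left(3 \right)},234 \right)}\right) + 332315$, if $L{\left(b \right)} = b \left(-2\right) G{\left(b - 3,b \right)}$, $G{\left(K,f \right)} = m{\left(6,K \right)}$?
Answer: $519111$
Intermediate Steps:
$m{\left(j,I \right)} = \frac{3 + j}{-4 + I}$
$G{\left(K,f \right)} = \frac{9}{-4 + K}$ ($G{\left(K,f \right)} = \frac{3 + 6}{-4 + K} = \frac{1}{-4 + K} 9 = \frac{9}{-4 + K}$)
$L{\left(b \right)} = - \frac{18 b}{-7 + b}$ ($L{\left(b \right)} = b \left(-2\right) \frac{9}{-4 + \left(b - 3\right)} = - 2 b \frac{9}{-4 + \left(b - 3\right)} = - 2 b \frac{9}{-4 + \left(-3 + b\right)} = - 2 b \frac{9}{-7 + b} = - \frac{18 b}{-7 + b}$)
$r{\left(t,B \right)} = 33$ ($r{\left(t,B \right)} = 3 \cdot 11 = 33$)
$\left(186763 + r{\left(4 L{\left(3 \right)},234 \right)}\right) + 332315 = \left(186763 + 33\right) + 332315 = 186796 + 332315 = 519111$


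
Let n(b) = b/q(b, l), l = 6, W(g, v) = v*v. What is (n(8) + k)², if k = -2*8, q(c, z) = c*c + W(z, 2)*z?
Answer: 30625/121 ≈ 253.10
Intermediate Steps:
W(g, v) = v²
q(c, z) = c² + 4*z (q(c, z) = c*c + 2²*z = c² + 4*z)
k = -16
n(b) = b/(24 + b²) (n(b) = b/(b² + 4*6) = b/(b² + 24) = b/(24 + b²))
(n(8) + k)² = (8/(24 + 8²) - 16)² = (8/(24 + 64) - 16)² = (8/88 - 16)² = (8*(1/88) - 16)² = (1/11 - 16)² = (-175/11)² = 30625/121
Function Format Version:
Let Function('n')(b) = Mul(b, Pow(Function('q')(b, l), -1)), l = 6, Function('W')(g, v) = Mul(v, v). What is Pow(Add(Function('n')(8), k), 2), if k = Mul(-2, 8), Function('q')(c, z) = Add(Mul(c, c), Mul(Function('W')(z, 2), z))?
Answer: Rational(30625, 121) ≈ 253.10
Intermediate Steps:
Function('W')(g, v) = Pow(v, 2)
Function('q')(c, z) = Add(Pow(c, 2), Mul(4, z)) (Function('q')(c, z) = Add(Mul(c, c), Mul(Pow(2, 2), z)) = Add(Pow(c, 2), Mul(4, z)))
k = -16
Function('n')(b) = Mul(b, Pow(Add(24, Pow(b, 2)), -1)) (Function('n')(b) = Mul(b, Pow(Add(Pow(b, 2), Mul(4, 6)), -1)) = Mul(b, Pow(Add(Pow(b, 2), 24), -1)) = Mul(b, Pow(Add(24, Pow(b, 2)), -1)))
Pow(Add(Function('n')(8), k), 2) = Pow(Add(Mul(8, Pow(Add(24, Pow(8, 2)), -1)), -16), 2) = Pow(Add(Mul(8, Pow(Add(24, 64), -1)), -16), 2) = Pow(Add(Mul(8, Pow(88, -1)), -16), 2) = Pow(Add(Mul(8, Rational(1, 88)), -16), 2) = Pow(Add(Rational(1, 11), -16), 2) = Pow(Rational(-175, 11), 2) = Rational(30625, 121)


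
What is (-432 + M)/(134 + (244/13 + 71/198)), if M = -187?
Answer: -1593306/394151 ≈ -4.0424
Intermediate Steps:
(-432 + M)/(134 + (244/13 + 71/198)) = (-432 - 187)/(134 + (244/13 + 71/198)) = -619/(134 + (244*(1/13) + 71*(1/198))) = -619/(134 + (244/13 + 71/198)) = -619/(134 + 49235/2574) = -619/394151/2574 = -619*2574/394151 = -1593306/394151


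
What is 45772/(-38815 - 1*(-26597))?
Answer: -22886/6109 ≈ -3.7463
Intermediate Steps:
45772/(-38815 - 1*(-26597)) = 45772/(-38815 + 26597) = 45772/(-12218) = 45772*(-1/12218) = -22886/6109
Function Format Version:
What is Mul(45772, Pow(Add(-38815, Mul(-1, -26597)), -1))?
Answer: Rational(-22886, 6109) ≈ -3.7463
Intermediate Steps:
Mul(45772, Pow(Add(-38815, Mul(-1, -26597)), -1)) = Mul(45772, Pow(Add(-38815, 26597), -1)) = Mul(45772, Pow(-12218, -1)) = Mul(45772, Rational(-1, 12218)) = Rational(-22886, 6109)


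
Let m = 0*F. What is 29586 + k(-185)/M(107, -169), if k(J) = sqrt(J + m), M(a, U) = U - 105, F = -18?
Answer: 29586 - I*sqrt(185)/274 ≈ 29586.0 - 0.04964*I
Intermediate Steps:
M(a, U) = -105 + U
m = 0 (m = 0*(-18) = 0)
k(J) = sqrt(J) (k(J) = sqrt(J + 0) = sqrt(J))
29586 + k(-185)/M(107, -169) = 29586 + sqrt(-185)/(-105 - 169) = 29586 + (I*sqrt(185))/(-274) = 29586 + (I*sqrt(185))*(-1/274) = 29586 - I*sqrt(185)/274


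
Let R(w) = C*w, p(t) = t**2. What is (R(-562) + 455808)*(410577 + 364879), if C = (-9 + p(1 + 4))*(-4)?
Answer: 381350649856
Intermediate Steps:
C = -64 (C = (-9 + (1 + 4)**2)*(-4) = (-9 + 5**2)*(-4) = (-9 + 25)*(-4) = 16*(-4) = -64)
R(w) = -64*w
(R(-562) + 455808)*(410577 + 364879) = (-64*(-562) + 455808)*(410577 + 364879) = (35968 + 455808)*775456 = 491776*775456 = 381350649856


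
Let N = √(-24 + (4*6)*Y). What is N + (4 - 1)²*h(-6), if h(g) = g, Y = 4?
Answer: -54 + 6*√2 ≈ -45.515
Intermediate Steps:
N = 6*√2 (N = √(-24 + (4*6)*4) = √(-24 + 24*4) = √(-24 + 96) = √72 = 6*√2 ≈ 8.4853)
N + (4 - 1)²*h(-6) = 6*√2 + (4 - 1)²*(-6) = 6*√2 + 3²*(-6) = 6*√2 + 9*(-6) = 6*√2 - 54 = -54 + 6*√2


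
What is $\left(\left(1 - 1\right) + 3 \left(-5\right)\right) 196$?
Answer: $-2940$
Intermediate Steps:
$\left(\left(1 - 1\right) + 3 \left(-5\right)\right) 196 = \left(\left(1 - 1\right) - 15\right) 196 = \left(0 - 15\right) 196 = \left(-15\right) 196 = -2940$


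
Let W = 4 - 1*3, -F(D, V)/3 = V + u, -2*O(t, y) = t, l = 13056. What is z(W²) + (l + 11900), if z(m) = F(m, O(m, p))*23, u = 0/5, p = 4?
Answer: 49981/2 ≈ 24991.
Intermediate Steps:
u = 0 (u = 0*(⅕) = 0)
O(t, y) = -t/2
F(D, V) = -3*V (F(D, V) = -3*(V + 0) = -3*V)
W = 1 (W = 4 - 3 = 1)
z(m) = 69*m/2 (z(m) = -(-3)*m/2*23 = (3*m/2)*23 = 69*m/2)
z(W²) + (l + 11900) = (69/2)*1² + (13056 + 11900) = (69/2)*1 + 24956 = 69/2 + 24956 = 49981/2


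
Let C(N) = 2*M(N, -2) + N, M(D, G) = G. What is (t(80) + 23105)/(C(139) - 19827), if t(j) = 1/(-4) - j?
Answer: -92099/78768 ≈ -1.1692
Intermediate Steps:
C(N) = -4 + N (C(N) = 2*(-2) + N = -4 + N)
t(j) = -¼ - j
(t(80) + 23105)/(C(139) - 19827) = ((-¼ - 1*80) + 23105)/((-4 + 139) - 19827) = ((-¼ - 80) + 23105)/(135 - 19827) = (-321/4 + 23105)/(-19692) = (92099/4)*(-1/19692) = -92099/78768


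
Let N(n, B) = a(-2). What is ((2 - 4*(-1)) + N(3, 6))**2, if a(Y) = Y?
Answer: 16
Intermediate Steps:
N(n, B) = -2
((2 - 4*(-1)) + N(3, 6))**2 = ((2 - 4*(-1)) - 2)**2 = ((2 + 4) - 2)**2 = (6 - 2)**2 = 4**2 = 16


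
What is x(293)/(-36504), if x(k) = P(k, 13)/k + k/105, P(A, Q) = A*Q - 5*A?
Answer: -1133/3832920 ≈ -0.00029560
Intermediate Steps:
P(A, Q) = -5*A + A*Q
x(k) = 8 + k/105 (x(k) = (k*(-5 + 13))/k + k/105 = (k*8)/k + k*(1/105) = (8*k)/k + k/105 = 8 + k/105)
x(293)/(-36504) = (8 + (1/105)*293)/(-36504) = (8 + 293/105)*(-1/36504) = (1133/105)*(-1/36504) = -1133/3832920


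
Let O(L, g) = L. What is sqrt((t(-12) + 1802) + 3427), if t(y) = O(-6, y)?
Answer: sqrt(5223) ≈ 72.270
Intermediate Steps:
t(y) = -6
sqrt((t(-12) + 1802) + 3427) = sqrt((-6 + 1802) + 3427) = sqrt(1796 + 3427) = sqrt(5223)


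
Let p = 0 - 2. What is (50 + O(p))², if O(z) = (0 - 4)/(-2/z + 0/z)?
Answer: 2116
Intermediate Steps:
p = -2
O(z) = 2*z (O(z) = -4/(-2/z + 0) = -4*(-z/2) = -(-2)*z = 2*z)
(50 + O(p))² = (50 + 2*(-2))² = (50 - 4)² = 46² = 2116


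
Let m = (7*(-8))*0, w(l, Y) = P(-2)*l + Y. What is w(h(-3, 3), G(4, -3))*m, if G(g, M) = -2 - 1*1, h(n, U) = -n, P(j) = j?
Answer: 0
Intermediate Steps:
G(g, M) = -3 (G(g, M) = -2 - 1 = -3)
w(l, Y) = Y - 2*l (w(l, Y) = -2*l + Y = Y - 2*l)
m = 0 (m = -56*0 = 0)
w(h(-3, 3), G(4, -3))*m = (-3 - (-2)*(-3))*0 = (-3 - 2*3)*0 = (-3 - 6)*0 = -9*0 = 0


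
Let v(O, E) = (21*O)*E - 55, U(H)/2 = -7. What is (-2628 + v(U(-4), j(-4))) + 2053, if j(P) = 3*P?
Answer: 2898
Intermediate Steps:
U(H) = -14 (U(H) = 2*(-7) = -14)
v(O, E) = -55 + 21*E*O (v(O, E) = 21*E*O - 55 = -55 + 21*E*O)
(-2628 + v(U(-4), j(-4))) + 2053 = (-2628 + (-55 + 21*(3*(-4))*(-14))) + 2053 = (-2628 + (-55 + 21*(-12)*(-14))) + 2053 = (-2628 + (-55 + 3528)) + 2053 = (-2628 + 3473) + 2053 = 845 + 2053 = 2898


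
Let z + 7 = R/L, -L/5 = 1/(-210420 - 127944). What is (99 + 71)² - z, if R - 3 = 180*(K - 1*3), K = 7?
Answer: -244492637/5 ≈ -4.8898e+7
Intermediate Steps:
L = 5/338364 (L = -5/(-210420 - 127944) = -5/(-338364) = -5*(-1/338364) = 5/338364 ≈ 1.4777e-5)
R = 723 (R = 3 + 180*(7 - 1*3) = 3 + 180*(7 - 3) = 3 + 180*4 = 3 + 720 = 723)
z = 244637137/5 (z = -7 + 723/(5/338364) = -7 + 723*(338364/5) = -7 + 244637172/5 = 244637137/5 ≈ 4.8927e+7)
(99 + 71)² - z = (99 + 71)² - 1*244637137/5 = 170² - 244637137/5 = 28900 - 244637137/5 = -244492637/5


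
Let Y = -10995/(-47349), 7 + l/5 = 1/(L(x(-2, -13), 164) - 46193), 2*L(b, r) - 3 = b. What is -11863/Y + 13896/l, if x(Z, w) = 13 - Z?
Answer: -6777891613777/131650465 ≈ -51484.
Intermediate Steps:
L(b, r) = 3/2 + b/2
l = -1616445/46184 (l = -35 + 5/((3/2 + (13 - 1*(-2))/2) - 46193) = -35 + 5/((3/2 + (13 + 2)/2) - 46193) = -35 + 5/((3/2 + (½)*15) - 46193) = -35 + 5/((3/2 + 15/2) - 46193) = -35 + 5/(9 - 46193) = -35 + 5/(-46184) = -35 + 5*(-1/46184) = -35 - 5/46184 = -1616445/46184 ≈ -35.000)
Y = 3665/15783 (Y = -10995*(-1/47349) = 3665/15783 ≈ 0.23221)
-11863/Y + 13896/l = -11863/3665/15783 + 13896/(-1616445/46184) = -11863*15783/3665 + 13896*(-46184/1616445) = -187233729/3665 - 71308096/179605 = -6777891613777/131650465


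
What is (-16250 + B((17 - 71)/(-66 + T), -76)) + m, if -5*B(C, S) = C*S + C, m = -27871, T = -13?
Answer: -3484749/79 ≈ -44111.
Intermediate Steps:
B(C, S) = -C/5 - C*S/5 (B(C, S) = -(C*S + C)/5 = -(C + C*S)/5 = -C/5 - C*S/5)
(-16250 + B((17 - 71)/(-66 + T), -76)) + m = (-16250 - (17 - 71)/(-66 - 13)*(1 - 76)/5) - 27871 = (-16250 - ⅕*(-54/(-79))*(-75)) - 27871 = (-16250 - ⅕*(-54*(-1/79))*(-75)) - 27871 = (-16250 - ⅕*54/79*(-75)) - 27871 = (-16250 + 810/79) - 27871 = -1282940/79 - 27871 = -3484749/79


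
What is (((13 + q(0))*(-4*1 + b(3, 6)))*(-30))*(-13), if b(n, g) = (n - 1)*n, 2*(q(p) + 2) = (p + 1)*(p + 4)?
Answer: 10140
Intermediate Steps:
q(p) = -2 + (1 + p)*(4 + p)/2 (q(p) = -2 + ((p + 1)*(p + 4))/2 = -2 + ((1 + p)*(4 + p))/2 = -2 + (1 + p)*(4 + p)/2)
b(n, g) = n*(-1 + n) (b(n, g) = (-1 + n)*n = n*(-1 + n))
(((13 + q(0))*(-4*1 + b(3, 6)))*(-30))*(-13) = (((13 + (½)*0*(5 + 0))*(-4*1 + 3*(-1 + 3)))*(-30))*(-13) = (((13 + (½)*0*5)*(-4 + 3*2))*(-30))*(-13) = (((13 + 0)*(-4 + 6))*(-30))*(-13) = ((13*2)*(-30))*(-13) = (26*(-30))*(-13) = -780*(-13) = 10140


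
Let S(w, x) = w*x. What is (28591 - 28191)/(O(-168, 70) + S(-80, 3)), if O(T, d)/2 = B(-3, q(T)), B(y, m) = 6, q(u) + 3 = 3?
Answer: -100/57 ≈ -1.7544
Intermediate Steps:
q(u) = 0 (q(u) = -3 + 3 = 0)
O(T, d) = 12 (O(T, d) = 2*6 = 12)
(28591 - 28191)/(O(-168, 70) + S(-80, 3)) = (28591 - 28191)/(12 - 80*3) = 400/(12 - 240) = 400/(-228) = 400*(-1/228) = -100/57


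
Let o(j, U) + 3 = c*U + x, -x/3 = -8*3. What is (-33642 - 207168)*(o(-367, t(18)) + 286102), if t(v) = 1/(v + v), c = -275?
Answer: -413465993935/6 ≈ -6.8911e+10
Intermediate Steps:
x = 72 (x = -(-24)*3 = -3*(-24) = 72)
t(v) = 1/(2*v)
o(j, U) = 69 - 275*U (o(j, U) = -3 + (-275*U + 72) = -3 + (72 - 275*U) = 69 - 275*U)
(-33642 - 207168)*(o(-367, t(18)) + 286102) = (-33642 - 207168)*((69 - 275/(2*18)) + 286102) = -240810*((69 - 275/(2*18)) + 286102) = -240810*((69 - 275*1/36) + 286102) = -240810*((69 - 275/36) + 286102) = -240810*(2209/36 + 286102) = -240810*10301881/36 = -413465993935/6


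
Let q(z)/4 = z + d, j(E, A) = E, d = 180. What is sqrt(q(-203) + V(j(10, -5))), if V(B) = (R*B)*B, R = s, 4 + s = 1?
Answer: 14*I*sqrt(2) ≈ 19.799*I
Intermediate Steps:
s = -3 (s = -4 + 1 = -3)
R = -3
V(B) = -3*B**2 (V(B) = (-3*B)*B = -3*B**2)
q(z) = 720 + 4*z (q(z) = 4*(z + 180) = 4*(180 + z) = 720 + 4*z)
sqrt(q(-203) + V(j(10, -5))) = sqrt((720 + 4*(-203)) - 3*10**2) = sqrt((720 - 812) - 3*100) = sqrt(-92 - 300) = sqrt(-392) = 14*I*sqrt(2)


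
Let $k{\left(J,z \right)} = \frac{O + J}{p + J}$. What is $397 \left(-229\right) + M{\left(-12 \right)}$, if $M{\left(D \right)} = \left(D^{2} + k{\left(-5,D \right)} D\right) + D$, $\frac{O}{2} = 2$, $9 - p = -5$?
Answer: $- \frac{272339}{3} \approx -90780.0$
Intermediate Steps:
$p = 14$ ($p = 9 - -5 = 9 + 5 = 14$)
$O = 4$ ($O = 2 \cdot 2 = 4$)
$k{\left(J,z \right)} = \frac{4 + J}{14 + J}$
$M{\left(D \right)} = D^{2} + \frac{8 D}{9}$ ($M{\left(D \right)} = \left(D^{2} + \frac{4 - 5}{14 - 5} D\right) + D = \left(D^{2} + \frac{1}{9} \left(-1\right) D\right) + D = \left(D^{2} - \frac{D}{9}\right) + D = D^{2} + \frac{8 D}{9}$)
$397 \left(-229\right) + M{\left(-12 \right)} = 397 \left(-229\right) + \frac{1}{9} \left(-12\right) \left(8 + 9 \left(-12\right)\right) = -90913 + \frac{1}{9} \left(-12\right) \left(8 - 108\right) = -90913 + \frac{1}{9} \left(-12\right) \left(-100\right) = -90913 + \frac{400}{3} = - \frac{272339}{3}$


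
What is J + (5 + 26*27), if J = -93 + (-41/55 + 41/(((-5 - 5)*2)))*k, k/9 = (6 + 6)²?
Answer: -33098/11 ≈ -3008.9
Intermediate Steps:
k = 1296 (k = 9*(6 + 6)² = 9*12² = 9*144 = 1296)
J = -40875/11 (J = -93 + (-41/55 + 41/(((-5 - 5)*2)))*1296 = -93 + (-41*1/55 + 41/((-10*2)))*1296 = -93 + (-41/55 + 41/(-20))*1296 = -93 + (-41/55 + 41*(-1/20))*1296 = -93 + (-41/55 - 41/20)*1296 = -93 - 123/44*1296 = -93 - 39852/11 = -40875/11 ≈ -3715.9)
J + (5 + 26*27) = -40875/11 + (5 + 26*27) = -40875/11 + (5 + 702) = -40875/11 + 707 = -33098/11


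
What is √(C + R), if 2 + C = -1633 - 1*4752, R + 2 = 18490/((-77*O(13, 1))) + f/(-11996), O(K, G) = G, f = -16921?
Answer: I*√1413703981050053/461846 ≈ 81.411*I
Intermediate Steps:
R = -222350507/923692 (R = -2 + (18490/((-77*1)) - 16921/(-11996)) = -2 + (18490/(-77) - 16921*(-1/11996)) = -2 + (18490*(-1/77) + 16921/11996) = -2 + (-18490/77 + 16921/11996) = -2 - 220503123/923692 = -222350507/923692 ≈ -240.72)
C = -6387 (C = -2 + (-1633 - 1*4752) = -2 + (-1633 - 4752) = -2 - 6385 = -6387)
√(C + R) = √(-6387 - 222350507/923692) = √(-6121971311/923692) = I*√1413703981050053/461846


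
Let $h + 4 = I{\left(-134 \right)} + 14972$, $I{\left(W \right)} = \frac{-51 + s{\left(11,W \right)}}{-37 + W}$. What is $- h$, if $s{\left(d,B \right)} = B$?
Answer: $- \frac{2559713}{171} \approx -14969.0$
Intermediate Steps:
$I{\left(W \right)} = \frac{-51 + W}{-37 + W}$
$h = \frac{2559713}{171}$ ($h = -4 + \left(\frac{-51 - 134}{-37 - 134} + 14972\right) = -4 + \left(\frac{1}{-171} \left(-185\right) + 14972\right) = -4 + \left(\left(- \frac{1}{171}\right) \left(-185\right) + 14972\right) = -4 + \left(\frac{185}{171} + 14972\right) = -4 + \frac{2560397}{171} = \frac{2559713}{171} \approx 14969.0$)
$- h = \left(-1\right) \frac{2559713}{171} = - \frac{2559713}{171}$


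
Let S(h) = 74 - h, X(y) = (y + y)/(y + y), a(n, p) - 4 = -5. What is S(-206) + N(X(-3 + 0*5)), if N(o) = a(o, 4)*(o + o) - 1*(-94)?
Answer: 372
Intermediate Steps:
a(n, p) = -1 (a(n, p) = 4 - 5 = -1)
X(y) = 1 (X(y) = (2*y)/((2*y)) = (2*y)*(1/(2*y)) = 1)
N(o) = 94 - 2*o (N(o) = -(o + o) - 1*(-94) = -2*o + 94 = 94 - 2*o)
S(-206) + N(X(-3 + 0*5)) = (74 - 1*(-206)) + (94 - 2*1) = (74 + 206) + (94 - 2) = 280 + 92 = 372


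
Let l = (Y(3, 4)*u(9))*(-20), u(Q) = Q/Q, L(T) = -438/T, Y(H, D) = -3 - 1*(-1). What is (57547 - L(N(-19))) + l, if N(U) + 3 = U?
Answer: 633238/11 ≈ 57567.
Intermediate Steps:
Y(H, D) = -2 (Y(H, D) = -3 + 1 = -2)
N(U) = -3 + U
u(Q) = 1
l = 40 (l = -2*1*(-20) = -2*(-20) = 40)
(57547 - L(N(-19))) + l = (57547 - (-438)/(-3 - 19)) + 40 = (57547 - (-438)/(-22)) + 40 = (57547 - (-438)*(-1)/22) + 40 = (57547 - 1*219/11) + 40 = (57547 - 219/11) + 40 = 632798/11 + 40 = 633238/11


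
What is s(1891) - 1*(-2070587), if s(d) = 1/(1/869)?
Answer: 2071456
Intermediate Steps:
s(d) = 869 (s(d) = 1/(1/869) = 869)
s(1891) - 1*(-2070587) = 869 - 1*(-2070587) = 869 + 2070587 = 2071456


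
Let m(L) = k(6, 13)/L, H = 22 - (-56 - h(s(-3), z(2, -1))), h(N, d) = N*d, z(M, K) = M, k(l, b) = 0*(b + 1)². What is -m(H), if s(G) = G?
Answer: 0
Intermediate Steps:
k(l, b) = 0 (k(l, b) = 0*(1 + b)² = 0)
H = 72 (H = 22 - (-56 - (-3)*2) = 22 - (-56 - 1*(-6)) = 22 - (-56 + 6) = 22 - 1*(-50) = 22 + 50 = 72)
m(L) = 0 (m(L) = 0/L = 0)
-m(H) = -1*0 = 0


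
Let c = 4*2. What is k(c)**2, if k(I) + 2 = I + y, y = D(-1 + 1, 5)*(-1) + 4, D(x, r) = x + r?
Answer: 25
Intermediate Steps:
c = 8
D(x, r) = r + x
y = -1 (y = (5 + (-1 + 1))*(-1) + 4 = (5 + 0)*(-1) + 4 = 5*(-1) + 4 = -5 + 4 = -1)
k(I) = -3 + I (k(I) = -2 + (I - 1) = -2 + (-1 + I) = -3 + I)
k(c)**2 = (-3 + 8)**2 = 5**2 = 25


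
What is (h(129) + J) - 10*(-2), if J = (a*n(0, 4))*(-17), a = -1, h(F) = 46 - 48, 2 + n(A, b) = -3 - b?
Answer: -135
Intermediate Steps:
n(A, b) = -5 - b (n(A, b) = -2 + (-3 - b) = -5 - b)
h(F) = -2
J = -153 (J = -(-5 - 1*4)*(-17) = -(-5 - 4)*(-17) = -1*(-9)*(-17) = 9*(-17) = -153)
(h(129) + J) - 10*(-2) = (-2 - 153) - 10*(-2) = -155 + 20 = -135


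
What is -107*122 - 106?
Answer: -13160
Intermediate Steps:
-107*122 - 106 = -13054 - 106 = -13160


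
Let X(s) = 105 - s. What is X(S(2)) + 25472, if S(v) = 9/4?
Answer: 102299/4 ≈ 25575.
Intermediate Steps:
S(v) = 9/4 (S(v) = 9*(¼) = 9/4)
X(S(2)) + 25472 = (105 - 1*9/4) + 25472 = (105 - 9/4) + 25472 = 411/4 + 25472 = 102299/4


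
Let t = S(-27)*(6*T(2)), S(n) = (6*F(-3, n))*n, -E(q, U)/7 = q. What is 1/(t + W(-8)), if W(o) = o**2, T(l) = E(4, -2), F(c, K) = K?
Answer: -1/734768 ≈ -1.3610e-6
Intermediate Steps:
E(q, U) = -7*q
T(l) = -28 (T(l) = -7*4 = -28)
S(n) = 6*n**2 (S(n) = (6*n)*n = 6*n**2)
t = -734832 (t = (6*(-27)**2)*(6*(-28)) = (6*729)*(-168) = 4374*(-168) = -734832)
1/(t + W(-8)) = 1/(-734832 + (-8)**2) = 1/(-734832 + 64) = 1/(-734768) = -1/734768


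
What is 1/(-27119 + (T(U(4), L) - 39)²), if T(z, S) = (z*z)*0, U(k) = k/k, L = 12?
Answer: -1/25598 ≈ -3.9066e-5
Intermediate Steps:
U(k) = 1
T(z, S) = 0 (T(z, S) = z²*0 = 0)
1/(-27119 + (T(U(4), L) - 39)²) = 1/(-27119 + (0 - 39)²) = 1/(-27119 + (-39)²) = 1/(-27119 + 1521) = 1/(-25598) = -1/25598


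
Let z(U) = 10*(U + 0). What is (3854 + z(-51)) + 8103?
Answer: 11447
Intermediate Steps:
z(U) = 10*U
(3854 + z(-51)) + 8103 = (3854 + 10*(-51)) + 8103 = (3854 - 510) + 8103 = 3344 + 8103 = 11447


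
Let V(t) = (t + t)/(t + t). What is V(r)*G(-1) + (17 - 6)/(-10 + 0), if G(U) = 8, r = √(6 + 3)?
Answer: 69/10 ≈ 6.9000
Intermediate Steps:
r = 3 (r = √9 = 3)
V(t) = 1 (V(t) = (2*t)/((2*t)) = (2*t)*(1/(2*t)) = 1)
V(r)*G(-1) + (17 - 6)/(-10 + 0) = 1*8 + (17 - 6)/(-10 + 0) = 8 + 11/(-10) = 8 + 11*(-⅒) = 8 - 11/10 = 69/10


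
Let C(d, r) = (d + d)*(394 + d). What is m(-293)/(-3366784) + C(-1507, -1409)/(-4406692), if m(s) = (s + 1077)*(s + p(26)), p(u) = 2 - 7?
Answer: -80192255773/115909219676 ≈ -0.69185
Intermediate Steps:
C(d, r) = 2*d*(394 + d) (C(d, r) = (2*d)*(394 + d) = 2*d*(394 + d))
p(u) = -5
m(s) = (-5 + s)*(1077 + s) (m(s) = (s + 1077)*(s - 5) = (1077 + s)*(-5 + s) = (-5 + s)*(1077 + s))
m(-293)/(-3366784) + C(-1507, -1409)/(-4406692) = (-5385 + (-293)² + 1072*(-293))/(-3366784) + (2*(-1507)*(394 - 1507))/(-4406692) = (-5385 + 85849 - 314096)*(-1/3366784) + (2*(-1507)*(-1113))*(-1/4406692) = -233632*(-1/3366784) + 3354582*(-1/4406692) = 7301/105212 - 1677291/2203346 = -80192255773/115909219676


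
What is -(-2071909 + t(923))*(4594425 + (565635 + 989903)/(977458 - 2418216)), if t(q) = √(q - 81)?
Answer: 6857452142169685154/720379 - 3309726509306*√842/720379 ≈ 9.5191e+12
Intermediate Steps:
t(q) = √(-81 + q)
-(-2071909 + t(923))*(4594425 + (565635 + 989903)/(977458 - 2418216)) = -(-2071909 + √(-81 + 923))*(4594425 + (565635 + 989903)/(977458 - 2418216)) = -(-2071909 + √842)*(4594425 + 1555538/(-1440758)) = -(-2071909 + √842)*(4594425 + 1555538*(-1/1440758)) = -(-2071909 + √842)*(4594425 - 777769/720379) = -(-2071909 + √842)*3309726509306/720379 = -(-6857452142169685154/720379 + 3309726509306*√842/720379) = 6857452142169685154/720379 - 3309726509306*√842/720379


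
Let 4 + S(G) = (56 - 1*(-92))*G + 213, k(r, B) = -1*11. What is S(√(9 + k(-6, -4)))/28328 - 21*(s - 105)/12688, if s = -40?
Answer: 11113819/44928208 + 37*I*√2/7082 ≈ 0.24737 + 0.0073886*I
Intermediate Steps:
k(r, B) = -11
S(G) = 209 + 148*G (S(G) = -4 + ((56 - 1*(-92))*G + 213) = -4 + ((56 + 92)*G + 213) = -4 + (148*G + 213) = -4 + (213 + 148*G) = 209 + 148*G)
S(√(9 + k(-6, -4)))/28328 - 21*(s - 105)/12688 = (209 + 148*√(9 - 11))/28328 - 21*(-40 - 105)/12688 = (209 + 148*√(-2))*(1/28328) - 21*(-145)*(1/12688) = (209 + 148*(I*√2))*(1/28328) + 3045*(1/12688) = (209 + 148*I*√2)*(1/28328) + 3045/12688 = (209/28328 + 37*I*√2/7082) + 3045/12688 = 11113819/44928208 + 37*I*√2/7082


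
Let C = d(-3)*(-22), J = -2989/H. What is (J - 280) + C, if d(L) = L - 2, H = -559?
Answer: -92041/559 ≈ -164.65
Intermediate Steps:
d(L) = -2 + L
J = 2989/559 (J = -2989/(-559) = -2989*(-1/559) = 2989/559 ≈ 5.3470)
C = 110 (C = (-2 - 3)*(-22) = -5*(-22) = 110)
(J - 280) + C = (2989/559 - 280) + 110 = -153531/559 + 110 = -92041/559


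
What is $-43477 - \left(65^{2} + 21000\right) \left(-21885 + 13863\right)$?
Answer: $202311473$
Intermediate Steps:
$-43477 - \left(65^{2} + 21000\right) \left(-21885 + 13863\right) = -43477 - \left(4225 + 21000\right) \left(-8022\right) = -43477 - 25225 \left(-8022\right) = -43477 - -202354950 = -43477 + 202354950 = 202311473$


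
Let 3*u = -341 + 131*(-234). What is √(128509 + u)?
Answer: 2*√265899/3 ≈ 343.77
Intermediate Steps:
u = -30995/3 (u = (-341 + 131*(-234))/3 = (-341 - 30654)/3 = (⅓)*(-30995) = -30995/3 ≈ -10332.)
√(128509 + u) = √(128509 - 30995/3) = √(354532/3) = 2*√265899/3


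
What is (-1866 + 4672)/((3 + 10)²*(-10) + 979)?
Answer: -2806/711 ≈ -3.9466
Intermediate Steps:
(-1866 + 4672)/((3 + 10)²*(-10) + 979) = 2806/(13²*(-10) + 979) = 2806/(169*(-10) + 979) = 2806/(-1690 + 979) = 2806/(-711) = 2806*(-1/711) = -2806/711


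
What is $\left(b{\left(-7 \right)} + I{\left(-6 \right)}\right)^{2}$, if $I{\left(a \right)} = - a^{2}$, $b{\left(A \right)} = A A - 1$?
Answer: $144$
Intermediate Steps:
$b{\left(A \right)} = -1 + A^{2}$ ($b{\left(A \right)} = A^{2} - 1 = -1 + A^{2}$)
$\left(b{\left(-7 \right)} + I{\left(-6 \right)}\right)^{2} = \left(\left(-1 + \left(-7\right)^{2}\right) - \left(-6\right)^{2}\right)^{2} = \left(\left(-1 + 49\right) - 36\right)^{2} = \left(48 - 36\right)^{2} = 12^{2} = 144$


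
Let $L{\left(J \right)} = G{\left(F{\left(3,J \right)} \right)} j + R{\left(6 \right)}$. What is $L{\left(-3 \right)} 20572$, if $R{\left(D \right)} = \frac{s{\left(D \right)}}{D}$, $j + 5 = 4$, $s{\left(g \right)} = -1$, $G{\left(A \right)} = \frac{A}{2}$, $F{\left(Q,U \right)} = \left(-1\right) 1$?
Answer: $\frac{20572}{3} \approx 6857.3$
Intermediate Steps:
$F{\left(Q,U \right)} = -1$
$G{\left(A \right)} = \frac{A}{2}$ ($G{\left(A \right)} = A \frac{1}{2} = \frac{A}{2}$)
$j = -1$ ($j = -5 + 4 = -1$)
$R{\left(D \right)} = - \frac{1}{D}$
$L{\left(J \right)} = \frac{1}{3}$ ($L{\left(J \right)} = \frac{1}{2} \left(-1\right) \left(-1\right) - \frac{1}{6} = \left(- \frac{1}{2}\right) \left(-1\right) - \frac{1}{6} = \frac{1}{2} - \frac{1}{6} = \frac{1}{3}$)
$L{\left(-3 \right)} 20572 = \frac{1}{3} \cdot 20572 = \frac{20572}{3}$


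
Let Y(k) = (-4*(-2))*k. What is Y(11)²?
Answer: 7744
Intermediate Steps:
Y(k) = 8*k
Y(11)² = (8*11)² = 88² = 7744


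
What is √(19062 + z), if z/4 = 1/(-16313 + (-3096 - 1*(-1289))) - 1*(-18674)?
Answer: √1923998537670/4530 ≈ 306.20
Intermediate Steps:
z = 338372879/4530 (z = 4*(1/(-16313 + (-3096 - 1*(-1289))) - 1*(-18674)) = 4*(1/(-16313 + (-3096 + 1289)) + 18674) = 4*(1/(-16313 - 1807) + 18674) = 4*(1/(-18120) + 18674) = 4*(-1/18120 + 18674) = 4*(338372879/18120) = 338372879/4530 ≈ 74696.)
√(19062 + z) = √(19062 + 338372879/4530) = √(424723739/4530) = √1923998537670/4530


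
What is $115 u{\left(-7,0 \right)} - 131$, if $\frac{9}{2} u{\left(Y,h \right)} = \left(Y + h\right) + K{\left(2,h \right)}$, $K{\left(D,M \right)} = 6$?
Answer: $- \frac{1409}{9} \approx -156.56$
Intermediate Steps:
$u{\left(Y,h \right)} = \frac{4}{3} + \frac{2 Y}{9} + \frac{2 h}{9}$ ($u{\left(Y,h \right)} = \frac{2 \left(\left(Y + h\right) + 6\right)}{9} = \frac{2 \left(6 + Y + h\right)}{9} = \frac{4}{3} + \frac{2 Y}{9} + \frac{2 h}{9}$)
$115 u{\left(-7,0 \right)} - 131 = 115 \left(\frac{4}{3} + \frac{2}{9} \left(-7\right) + \frac{2}{9} \cdot 0\right) - 131 = 115 \left(\frac{4}{3} - \frac{14}{9} + 0\right) - 131 = 115 \left(- \frac{2}{9}\right) - 131 = - \frac{230}{9} - 131 = - \frac{1409}{9}$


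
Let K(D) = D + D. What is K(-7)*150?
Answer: -2100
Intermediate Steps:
K(D) = 2*D
K(-7)*150 = (2*(-7))*150 = -14*150 = -2100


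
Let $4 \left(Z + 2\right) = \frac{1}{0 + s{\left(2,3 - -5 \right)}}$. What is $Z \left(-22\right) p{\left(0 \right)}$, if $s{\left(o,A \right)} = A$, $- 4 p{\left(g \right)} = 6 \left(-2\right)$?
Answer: $\frac{2079}{16} \approx 129.94$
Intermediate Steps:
$p{\left(g \right)} = 3$ ($p{\left(g \right)} = - \frac{6 \left(-2\right)}{4} = \left(- \frac{1}{4}\right) \left(-12\right) = 3$)
$Z = - \frac{63}{32}$ ($Z = -2 + \frac{1}{4 \left(0 + \left(3 - -5\right)\right)} = -2 + \frac{1}{4 \left(0 + \left(3 + 5\right)\right)} = -2 + \frac{1}{4 \left(0 + 8\right)} = -2 + \frac{1}{4 \cdot 8} = -2 + \frac{1}{4} \cdot \frac{1}{8} = -2 + \frac{1}{32} = - \frac{63}{32} \approx -1.9688$)
$Z \left(-22\right) p{\left(0 \right)} = \left(- \frac{63}{32}\right) \left(-22\right) 3 = \frac{693}{16} \cdot 3 = \frac{2079}{16}$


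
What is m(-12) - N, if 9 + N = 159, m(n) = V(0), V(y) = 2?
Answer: -148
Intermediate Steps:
m(n) = 2
N = 150 (N = -9 + 159 = 150)
m(-12) - N = 2 - 1*150 = 2 - 150 = -148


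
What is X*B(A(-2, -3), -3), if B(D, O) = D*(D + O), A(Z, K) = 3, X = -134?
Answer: 0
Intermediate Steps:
X*B(A(-2, -3), -3) = -402*(3 - 3) = -402*0 = -134*0 = 0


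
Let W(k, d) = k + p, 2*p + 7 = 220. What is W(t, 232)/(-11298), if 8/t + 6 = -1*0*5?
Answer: -631/67788 ≈ -0.0093084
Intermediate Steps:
p = 213/2 (p = -7/2 + (1/2)*220 = -7/2 + 110 = 213/2 ≈ 106.50)
t = -4/3 (t = 8/(-6 - 1*0*5) = 8/(-6 + 0*5) = 8/(-6 + 0) = 8/(-6) = 8*(-1/6) = -4/3 ≈ -1.3333)
W(k, d) = 213/2 + k (W(k, d) = k + 213/2 = 213/2 + k)
W(t, 232)/(-11298) = (213/2 - 4/3)/(-11298) = (631/6)*(-1/11298) = -631/67788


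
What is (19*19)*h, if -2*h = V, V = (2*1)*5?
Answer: -1805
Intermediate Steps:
V = 10 (V = 2*5 = 10)
h = -5 (h = -½*10 = -5)
(19*19)*h = (19*19)*(-5) = 361*(-5) = -1805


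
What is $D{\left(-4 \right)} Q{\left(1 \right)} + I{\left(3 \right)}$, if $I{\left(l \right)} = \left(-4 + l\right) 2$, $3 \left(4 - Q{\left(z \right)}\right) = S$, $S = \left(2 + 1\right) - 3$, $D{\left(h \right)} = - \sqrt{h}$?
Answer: $-2 - 8 i \approx -2.0 - 8.0 i$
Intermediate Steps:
$S = 0$ ($S = 3 - 3 = 0$)
$Q{\left(z \right)} = 4$ ($Q{\left(z \right)} = 4 - 0 = 4 + 0 = 4$)
$I{\left(l \right)} = -8 + 2 l$
$D{\left(-4 \right)} Q{\left(1 \right)} + I{\left(3 \right)} = - \sqrt{-4} \cdot 4 + \left(-8 + 2 \cdot 3\right) = - 2 i 4 + \left(-8 + 6\right) = - 2 i 4 - 2 = - 8 i - 2 = -2 - 8 i$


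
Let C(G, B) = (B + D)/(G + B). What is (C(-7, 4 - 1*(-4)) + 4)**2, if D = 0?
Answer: 144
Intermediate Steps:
C(G, B) = B/(B + G) (C(G, B) = (B + 0)/(G + B) = B/(B + G))
(C(-7, 4 - 1*(-4)) + 4)**2 = ((4 - 1*(-4))/((4 - 1*(-4)) - 7) + 4)**2 = ((4 + 4)/((4 + 4) - 7) + 4)**2 = (8/(8 - 7) + 4)**2 = (8/1 + 4)**2 = (8*1 + 4)**2 = (8 + 4)**2 = 12**2 = 144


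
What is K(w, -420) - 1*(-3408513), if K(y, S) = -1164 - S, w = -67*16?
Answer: 3407769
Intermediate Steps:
w = -1072
K(w, -420) - 1*(-3408513) = (-1164 - 1*(-420)) - 1*(-3408513) = (-1164 + 420) + 3408513 = -744 + 3408513 = 3407769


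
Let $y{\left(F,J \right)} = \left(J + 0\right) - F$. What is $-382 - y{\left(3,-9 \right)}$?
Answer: $-370$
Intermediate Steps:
$y{\left(F,J \right)} = J - F$
$-382 - y{\left(3,-9 \right)} = -382 - \left(-9 - 3\right) = -382 - -12 = -382 + 12 = -370$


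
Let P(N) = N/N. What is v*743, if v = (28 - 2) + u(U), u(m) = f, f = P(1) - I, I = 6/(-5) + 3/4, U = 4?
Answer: 407907/20 ≈ 20395.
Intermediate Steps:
P(N) = 1
I = -9/20 (I = 6*(-1/5) + 3*(1/4) = -6/5 + 3/4 = -9/20 ≈ -0.45000)
f = 29/20 (f = 1 - 1*(-9/20) = 1 + 9/20 = 29/20 ≈ 1.4500)
u(m) = 29/20
v = 549/20 (v = (28 - 2) + 29/20 = 26 + 29/20 = 549/20 ≈ 27.450)
v*743 = (549/20)*743 = 407907/20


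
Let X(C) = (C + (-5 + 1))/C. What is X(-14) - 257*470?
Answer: -845521/7 ≈ -1.2079e+5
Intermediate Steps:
X(C) = (-4 + C)/C (X(C) = (C - 4)/C = (-4 + C)/C)
X(-14) - 257*470 = (-4 - 14)/(-14) - 257*470 = -1/14*(-18) - 120790 = 9/7 - 120790 = -845521/7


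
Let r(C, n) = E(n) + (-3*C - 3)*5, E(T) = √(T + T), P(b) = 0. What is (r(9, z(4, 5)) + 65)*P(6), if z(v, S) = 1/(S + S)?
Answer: 0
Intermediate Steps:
E(T) = √2*√T (E(T) = √(2*T) = √2*√T)
z(v, S) = 1/(2*S)
r(C, n) = -15 - 15*C + √2*√n (r(C, n) = √2*√n + (-3*C - 3)*5 = √2*√n + (-3 - 3*C)*5 = √2*√n + (-15 - 15*C) = -15 - 15*C + √2*√n)
(r(9, z(4, 5)) + 65)*P(6) = ((-15 - 15*9 + √2*√((½)/5)) + 65)*0 = ((-15 - 135 + √2*√((½)*(⅕))) + 65)*0 = ((-15 - 135 + √2*√(⅒)) + 65)*0 = ((-15 - 135 + √2*(√10/10)) + 65)*0 = ((-15 - 135 + √5/5) + 65)*0 = ((-150 + √5/5) + 65)*0 = (-85 + √5/5)*0 = 0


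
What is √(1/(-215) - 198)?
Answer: I*√9152765/215 ≈ 14.071*I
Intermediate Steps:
√(1/(-215) - 198) = √(-1/215 - 198) = √(-42571/215) = I*√9152765/215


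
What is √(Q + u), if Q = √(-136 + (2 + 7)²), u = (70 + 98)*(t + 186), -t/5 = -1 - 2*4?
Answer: √(38808 + I*√55) ≈ 197.0 + 0.019*I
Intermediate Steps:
t = 45 (t = -5*(-1 - 2*4) = -5*(-1 - 8) = -5*(-9) = 45)
u = 38808 (u = (70 + 98)*(45 + 186) = 168*231 = 38808)
Q = I*√55 (Q = √(-136 + 9²) = √(-136 + 81) = √(-55) = I*√55 ≈ 7.4162*I)
√(Q + u) = √(I*√55 + 38808) = √(38808 + I*√55)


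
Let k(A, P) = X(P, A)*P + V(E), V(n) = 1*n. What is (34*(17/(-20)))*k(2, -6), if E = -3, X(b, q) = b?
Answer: -9537/10 ≈ -953.70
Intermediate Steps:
V(n) = n
k(A, P) = -3 + P**2 (k(A, P) = P*P - 3 = P**2 - 3 = -3 + P**2)
(34*(17/(-20)))*k(2, -6) = (34*(17/(-20)))*(-3 + (-6)**2) = (34*(17*(-1/20)))*(-3 + 36) = (34*(-17/20))*33 = -289/10*33 = -9537/10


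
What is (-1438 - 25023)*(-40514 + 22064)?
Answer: 488205450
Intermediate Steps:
(-1438 - 25023)*(-40514 + 22064) = -26461*(-18450) = 488205450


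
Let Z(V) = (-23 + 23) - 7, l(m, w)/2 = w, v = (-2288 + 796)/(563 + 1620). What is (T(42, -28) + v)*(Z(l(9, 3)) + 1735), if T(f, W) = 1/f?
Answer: -17418528/15281 ≈ -1139.9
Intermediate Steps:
v = -1492/2183 ≈ -0.68346
l(m, w) = 2*w
Z(V) = -7 (Z(V) = 0 - 7 = -7)
(T(42, -28) + v)*(Z(l(9, 3)) + 1735) = (1/42 - 1492/2183)*(-7 + 1735) = (1/42 - 1492/2183)*1728 = -60481/91686*1728 = -17418528/15281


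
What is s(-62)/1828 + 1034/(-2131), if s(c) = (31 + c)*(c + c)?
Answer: 1575353/973867 ≈ 1.6176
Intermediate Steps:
s(c) = 2*c*(31 + c) (s(c) = (31 + c)*(2*c) = 2*c*(31 + c))
s(-62)/1828 + 1034/(-2131) = (2*(-62)*(31 - 62))/1828 + 1034/(-2131) = (2*(-62)*(-31))*(1/1828) + 1034*(-1/2131) = 3844*(1/1828) - 1034/2131 = 961/457 - 1034/2131 = 1575353/973867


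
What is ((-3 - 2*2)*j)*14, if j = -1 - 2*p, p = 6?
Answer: 1274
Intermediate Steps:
j = -13 (j = -1 - 2*6 = -1 - 12 = -13)
((-3 - 2*2)*j)*14 = ((-3 - 2*2)*(-13))*14 = ((-3 - 4)*(-13))*14 = -7*(-13)*14 = 91*14 = 1274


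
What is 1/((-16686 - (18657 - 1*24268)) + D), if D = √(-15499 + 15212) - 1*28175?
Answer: -39250/1540562787 - I*√287/1540562787 ≈ -2.5478e-5 - 1.0997e-8*I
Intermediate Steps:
D = -28175 + I*√287 (D = √(-287) - 28175 = I*√287 - 28175 = -28175 + I*√287 ≈ -28175.0 + 16.941*I)
1/((-16686 - (18657 - 1*24268)) + D) = 1/((-16686 - (18657 - 1*24268)) + (-28175 + I*√287)) = 1/((-16686 - (18657 - 24268)) + (-28175 + I*√287)) = 1/((-16686 - 1*(-5611)) + (-28175 + I*√287)) = 1/((-16686 + 5611) + (-28175 + I*√287)) = 1/(-11075 + (-28175 + I*√287)) = 1/(-39250 + I*√287)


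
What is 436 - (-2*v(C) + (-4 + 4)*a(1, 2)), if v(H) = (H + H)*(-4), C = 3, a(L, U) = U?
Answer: 388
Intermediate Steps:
v(H) = -8*H (v(H) = (2*H)*(-4) = -8*H)
436 - (-2*v(C) + (-4 + 4)*a(1, 2)) = 436 - (-(-16)*3 + (-4 + 4)*2) = 436 - (-2*(-24) + 0*2) = 436 - (48 + 0) = 436 - 1*48 = 436 - 48 = 388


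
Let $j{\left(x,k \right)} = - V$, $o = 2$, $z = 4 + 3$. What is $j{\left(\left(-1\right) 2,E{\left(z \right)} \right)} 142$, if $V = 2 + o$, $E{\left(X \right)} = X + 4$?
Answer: $-568$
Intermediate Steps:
$z = 7$
$E{\left(X \right)} = 4 + X$
$V = 4$ ($V = 2 + 2 = 4$)
$j{\left(x,k \right)} = -4$ ($j{\left(x,k \right)} = \left(-1\right) 4 = -4$)
$j{\left(\left(-1\right) 2,E{\left(z \right)} \right)} 142 = \left(-4\right) 142 = -568$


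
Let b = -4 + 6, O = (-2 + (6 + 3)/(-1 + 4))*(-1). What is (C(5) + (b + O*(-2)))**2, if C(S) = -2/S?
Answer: 324/25 ≈ 12.960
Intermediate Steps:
O = -1 (O = (-2 + 9/3)*(-1) = (-2 + 9*(1/3))*(-1) = (-2 + 3)*(-1) = 1*(-1) = -1)
b = 2
(C(5) + (b + O*(-2)))**2 = (-2/5 + (2 - 1*(-2)))**2 = (-2*1/5 + (2 + 2))**2 = (-2/5 + 4)**2 = (18/5)**2 = 324/25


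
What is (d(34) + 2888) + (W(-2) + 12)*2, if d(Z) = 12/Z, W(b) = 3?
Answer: 49612/17 ≈ 2918.4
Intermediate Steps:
(d(34) + 2888) + (W(-2) + 12)*2 = (12/34 + 2888) + (3 + 12)*2 = (12*(1/34) + 2888) + 15*2 = (6/17 + 2888) + 30 = 49102/17 + 30 = 49612/17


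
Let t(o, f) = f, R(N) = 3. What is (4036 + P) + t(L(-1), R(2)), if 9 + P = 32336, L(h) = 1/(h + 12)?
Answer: 36366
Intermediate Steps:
L(h) = 1/(12 + h)
P = 32327 (P = -9 + 32336 = 32327)
(4036 + P) + t(L(-1), R(2)) = (4036 + 32327) + 3 = 36363 + 3 = 36366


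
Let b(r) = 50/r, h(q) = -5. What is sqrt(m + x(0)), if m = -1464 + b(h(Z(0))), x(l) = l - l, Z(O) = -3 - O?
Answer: I*sqrt(1474) ≈ 38.393*I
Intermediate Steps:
x(l) = 0
m = -1474 (m = -1464 + 50/(-5) = -1464 + 50*(-1/5) = -1464 - 10 = -1474)
sqrt(m + x(0)) = sqrt(-1474 + 0) = sqrt(-1474) = I*sqrt(1474)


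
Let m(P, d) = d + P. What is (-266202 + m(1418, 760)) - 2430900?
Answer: -2694924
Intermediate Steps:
m(P, d) = P + d
(-266202 + m(1418, 760)) - 2430900 = (-266202 + (1418 + 760)) - 2430900 = (-266202 + 2178) - 2430900 = -264024 - 2430900 = -2694924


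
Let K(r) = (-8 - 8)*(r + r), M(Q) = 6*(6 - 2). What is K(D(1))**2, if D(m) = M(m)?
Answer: 589824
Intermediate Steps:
M(Q) = 24 (M(Q) = 6*4 = 24)
D(m) = 24
K(r) = -32*r
K(D(1))**2 = (-32*24)**2 = (-768)**2 = 589824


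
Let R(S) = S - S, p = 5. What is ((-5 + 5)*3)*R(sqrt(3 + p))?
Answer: 0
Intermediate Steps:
R(S) = 0
((-5 + 5)*3)*R(sqrt(3 + p)) = ((-5 + 5)*3)*0 = (0*3)*0 = 0*0 = 0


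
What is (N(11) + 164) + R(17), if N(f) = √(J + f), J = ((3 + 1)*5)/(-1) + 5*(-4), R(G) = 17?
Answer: 181 + I*√29 ≈ 181.0 + 5.3852*I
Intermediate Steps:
J = -40 (J = (4*5)*(-1) - 20 = 20*(-1) - 20 = -20 - 20 = -40)
N(f) = √(-40 + f)
(N(11) + 164) + R(17) = (√(-40 + 11) + 164) + 17 = (√(-29) + 164) + 17 = (I*√29 + 164) + 17 = (164 + I*√29) + 17 = 181 + I*√29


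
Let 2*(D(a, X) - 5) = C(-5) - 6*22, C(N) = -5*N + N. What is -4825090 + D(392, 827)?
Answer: -4825141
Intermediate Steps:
C(N) = -4*N
D(a, X) = -51 (D(a, X) = 5 + (-4*(-5) - 6*22)/2 = 5 + (20 - 132)/2 = 5 + (½)*(-112) = 5 - 56 = -51)
-4825090 + D(392, 827) = -4825090 - 51 = -4825141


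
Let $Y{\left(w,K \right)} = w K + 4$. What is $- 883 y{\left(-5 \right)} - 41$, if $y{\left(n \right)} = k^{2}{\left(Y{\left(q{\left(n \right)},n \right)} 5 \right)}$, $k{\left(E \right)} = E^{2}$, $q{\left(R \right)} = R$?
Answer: $-390330701916$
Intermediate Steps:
$Y{\left(w,K \right)} = 4 + K w$ ($Y{\left(w,K \right)} = K w + 4 = 4 + K w$)
$y{\left(n \right)} = \left(20 + 5 n^{2}\right)^{4}$ ($y{\left(n \right)} = \left(\left(\left(4 + n n\right) 5\right)^{2}\right)^{2} = \left(\left(\left(4 + n^{2}\right) 5\right)^{2}\right)^{2} = \left(\left(20 + 5 n^{2}\right)^{2}\right)^{2} = \left(20 + 5 n^{2}\right)^{4}$)
$- 883 y{\left(-5 \right)} - 41 = - 883 \cdot 625 \left(4 + \left(-5\right)^{2}\right)^{4} - 41 = - 883 \cdot 625 \left(4 + 25\right)^{4} - 41 = - 883 \cdot 625 \cdot 29^{4} - 41 = - 883 \cdot 625 \cdot 707281 - 41 = \left(-883\right) 442050625 - 41 = -390330701875 - 41 = -390330701916$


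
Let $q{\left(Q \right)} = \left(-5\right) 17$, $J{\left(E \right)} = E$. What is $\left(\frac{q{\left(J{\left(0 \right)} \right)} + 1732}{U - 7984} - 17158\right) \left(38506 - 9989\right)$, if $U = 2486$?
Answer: $- \frac{2690189151127}{5498} \approx -4.893 \cdot 10^{8}$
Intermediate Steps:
$q{\left(Q \right)} = -85$
$\left(\frac{q{\left(J{\left(0 \right)} \right)} + 1732}{U - 7984} - 17158\right) \left(38506 - 9989\right) = \left(\frac{-85 + 1732}{2486 - 7984} - 17158\right) \left(38506 - 9989\right) = \left(\frac{1647}{-5498} + \left(-23546 + 6388\right)\right) 28517 = \left(1647 \left(- \frac{1}{5498}\right) - 17158\right) 28517 = \left(- \frac{1647}{5498} - 17158\right) 28517 = \left(- \frac{94336331}{5498}\right) 28517 = - \frac{2690189151127}{5498}$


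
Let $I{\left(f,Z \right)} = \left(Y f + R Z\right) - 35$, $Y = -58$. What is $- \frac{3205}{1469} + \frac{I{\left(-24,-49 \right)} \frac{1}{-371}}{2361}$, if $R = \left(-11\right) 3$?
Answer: $- \frac{2811727661}{1286742639} \approx -2.1852$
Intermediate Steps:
$R = -33$
$I{\left(f,Z \right)} = -35 - 58 f - 33 Z$ ($I{\left(f,Z \right)} = \left(- 58 f - 33 Z\right) - 35 = -35 - 58 f - 33 Z$)
$- \frac{3205}{1469} + \frac{I{\left(-24,-49 \right)} \frac{1}{-371}}{2361} = - \frac{3205}{1469} + \frac{\left(-35 - -1392 - -1617\right) \frac{1}{-371}}{2361} = \left(-3205\right) \frac{1}{1469} + \left(-35 + 1392 + 1617\right) \left(- \frac{1}{371}\right) \frac{1}{2361} = - \frac{3205}{1469} + 2974 \left(- \frac{1}{371}\right) \frac{1}{2361} = - \frac{3205}{1469} - \frac{2974}{875931} = - \frac{2811727661}{1286742639}$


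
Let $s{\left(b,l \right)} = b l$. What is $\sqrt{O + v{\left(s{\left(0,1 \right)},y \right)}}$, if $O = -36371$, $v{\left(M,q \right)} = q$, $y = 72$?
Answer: $i \sqrt{36299} \approx 190.52 i$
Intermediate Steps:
$\sqrt{O + v{\left(s{\left(0,1 \right)},y \right)}} = \sqrt{-36371 + 72} = \sqrt{-36299} = i \sqrt{36299}$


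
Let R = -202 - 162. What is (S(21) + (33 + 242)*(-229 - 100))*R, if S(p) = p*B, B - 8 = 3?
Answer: 32848816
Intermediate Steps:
B = 11 (B = 8 + 3 = 11)
S(p) = 11*p (S(p) = p*11 = 11*p)
R = -364
(S(21) + (33 + 242)*(-229 - 100))*R = (11*21 + (33 + 242)*(-229 - 100))*(-364) = (231 + 275*(-329))*(-364) = (231 - 90475)*(-364) = -90244*(-364) = 32848816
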